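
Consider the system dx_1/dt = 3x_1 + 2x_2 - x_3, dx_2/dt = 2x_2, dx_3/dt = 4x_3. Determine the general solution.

Coefficient matrix A = [[3, 2, -1], [0, 2, 0], [0, 0, 4]].
det(A - λI) = 0 gives eigenvalues λ = 3, 2, 4.
For λ=3: eigenvector (1,0,0).
For λ=2: eigenvector (-2,1,0).
For λ=4: eigenvector (-1,0,1).
General solution: c_1e^(3t)(1,0,0) + c_2e^(2t)(-2,1,0) + c_3e^(4t)(-1,0,1).

x_1(t) = c_1e^(3t) - 2c_2e^(2t) - c_3e^(4t), x_2(t) = c_2e^(2t), x_3(t) = c_3e^(4t)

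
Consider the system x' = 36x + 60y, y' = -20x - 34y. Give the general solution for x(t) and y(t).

x(t) = 3K_1e^(-4t) - 2K_2e^(6t), y(t) = -2K_1e^(-4t) + K_2e^(6t)

Coefficient matrix A = [[36, 60], [-20, -34]].
Characteristic polynomial det(A - λI) = λ^2 - 2λ - 24 = 0.
Eigenvalues λ = -4, 6.
For λ=-4: (A-λI) row 1 is [40, 60], so an eigenvector is (3, -2).
For λ=6: (A-λI) row 1 is [30, 60], so an eigenvector is (-2, 1).
General solution: K_1e^(-4t)(3,-2) + K_2e^(6t)(-2,1).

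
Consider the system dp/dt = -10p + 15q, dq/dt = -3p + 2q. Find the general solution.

p(t) = -2K_1e^(-4t)sin(3t) + K_1e^(-4t)cos(3t) + K_2e^(-4t)sin(3t) + 2K_2e^(-4t)cos(3t), q(t) = -K_1e^(-4t)sin(3t) + K_2e^(-4t)cos(3t)

Coefficient matrix A = [[-10, 15], [-3, 2]].
Characteristic polynomial det(A - λI) = λ^2 + 8λ + 25 = 0.
Eigenvalues λ = -4 ± 3i (complex conjugate pair).
For λ=-4+3i: an eigenvector is (1,0) - i(-2,-1) = (1 + 2i, 0 + i).
A real fundamental pair from Re and Im of e^((-4+3i)t)v: X_1 = e^(-4t)(cos(3t)·(1,0) + sin(3t)·(-2,-1)), X_2 = e^(-4t)(sin(3t)·(1,0) - cos(3t)·(-2,-1)).
General solution: K_1X_1 + K_2X_2.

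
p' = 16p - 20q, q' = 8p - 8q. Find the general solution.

p(t) = 2c_1e^(4t)sin(4t) - c_1e^(4t)cos(4t) - c_2e^(4t)sin(4t) - 2c_2e^(4t)cos(4t), q(t) = c_1e^(4t)sin(4t) - c_1e^(4t)cos(4t) - c_2e^(4t)sin(4t) - c_2e^(4t)cos(4t)

Coefficient matrix A = [[16, -20], [8, -8]].
Characteristic polynomial det(A - λI) = λ^2 - 8λ + 32 = 0.
Eigenvalues λ = 4 ± 4i (complex conjugate pair).
For λ=4+4i: an eigenvector is (-1,-1) - i(2,1) = (-1 - 2i, -1 - i).
A real fundamental pair from Re and Im of e^((4+4i)t)v: X_1 = e^(4t)(cos(4t)·(-1,-1) + sin(4t)·(2,1)), X_2 = e^(4t)(sin(4t)·(-1,-1) - cos(4t)·(2,1)).
General solution: c_1X_1 + c_2X_2.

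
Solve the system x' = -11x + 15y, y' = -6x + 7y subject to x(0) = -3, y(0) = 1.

x(t) = 14e^(-2t)sin(3t) - 3e^(-2t)cos(3t), y(t) = 9e^(-2t)sin(3t) + e^(-2t)cos(3t)

Coefficient matrix A = [[-11, 15], [-6, 7]].
Characteristic polynomial det(A - λI) = λ^2 + 4λ + 13 = 0.
Eigenvalues λ = -2 ± 3i (complex conjugate pair).
For λ=-2+3i: an eigenvector is (-1,-1) - i(-2,-1) = (-1 + 2i, -1 + i).
A real fundamental pair from Re and Im of e^((-2+3i)t)v: X_1 = e^(-2t)(cos(3t)·(-1,-1) + sin(3t)·(-2,-1)), X_2 = e^(-2t)(sin(3t)·(-1,-1) - cos(3t)·(-2,-1)).
General solution: c_1X_1 + c_2X_2.
Applying x(0)=-3, y(0)=1 gives c_1=-5, c_2=-4.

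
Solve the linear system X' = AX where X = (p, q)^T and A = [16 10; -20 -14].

p(t) = -K_1e^(6t) + K_2e^(-4t), q(t) = K_1e^(6t) - 2K_2e^(-4t)

Coefficient matrix A = [[16, 10], [-20, -14]].
Characteristic polynomial det(A - λI) = λ^2 - 2λ - 24 = 0.
Eigenvalues λ = 6, -4.
For λ=6: (A-λI) row 1 is [10, 10], so an eigenvector is (-1, 1).
For λ=-4: (A-λI) row 1 is [20, 10], so an eigenvector is (1, -2).
General solution: K_1e^(6t)(-1,1) + K_2e^(-4t)(1,-2).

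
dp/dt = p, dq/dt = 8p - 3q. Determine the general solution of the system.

Coefficient matrix A = [[1, 0], [8, -3]].
Characteristic polynomial det(A - λI) = λ^2 + 2λ - 3 = 0.
Eigenvalues λ = -3, 1.
For λ=-3: (A-λI) row 1 is [4, 0], so an eigenvector is (0, -1).
For λ=1: (A-λI) row 2 is [8, -4], so an eigenvector is (-1, -2).
General solution: K_1e^(-3t)(0,-1) + K_2e^(t)(-1,-2).

p(t) = -K_2e^(t), q(t) = -K_1e^(-3t) - 2K_2e^(t)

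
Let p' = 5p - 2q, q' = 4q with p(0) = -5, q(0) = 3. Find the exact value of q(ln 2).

A = [[5,-2],[0,4]]; eigenvalues λ = 5, 4.
Eigenvectors: (-1,0) for λ=5, (-2,-1) for λ=4.
From the initial condition, c_1 = 11, c_2 = -3.
q(ln 2) = (11)(2^5)(0) + (-3)(2^4)(-1) = 48.

48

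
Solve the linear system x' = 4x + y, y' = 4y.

x(t) = K_1e^(4t) + K_2te^(4t) - K_2e^(4t), y(t) = K_2e^(4t)

Coefficient matrix A = [[4, 1], [0, 4]].
Characteristic polynomial det(A - λI) = λ^2 - 8λ + 16 = 0.
Single eigenvalue λ = 4 with algebraic multiplicity 2.
Eigenvector v = (1,0); generalized eigenvector w with (A-λI)w=v is (-1,1).
General solution: e^(4t)[K_1·v + K_2·(t·v + w)].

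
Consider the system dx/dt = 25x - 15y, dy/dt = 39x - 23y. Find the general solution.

x(t) = -K_1e^(t)sin(3t) - 2K_1e^(t)cos(3t) - 2K_2e^(t)sin(3t) + K_2e^(t)cos(3t), y(t) = -2K_1e^(t)sin(3t) - 3K_1e^(t)cos(3t) - 3K_2e^(t)sin(3t) + 2K_2e^(t)cos(3t)

Coefficient matrix A = [[25, -15], [39, -23]].
Characteristic polynomial det(A - λI) = λ^2 - 2λ + 10 = 0.
Eigenvalues λ = 1 ± 3i (complex conjugate pair).
For λ=1+3i: an eigenvector is (-2,-3) - i(-1,-2) = (-2 + i, -3 + 2i).
A real fundamental pair from Re and Im of e^((1+3i)t)v: X_1 = e^(t)(cos(3t)·(-2,-3) + sin(3t)·(-1,-2)), X_2 = e^(t)(sin(3t)·(-2,-3) - cos(3t)·(-1,-2)).
General solution: K_1X_1 + K_2X_2.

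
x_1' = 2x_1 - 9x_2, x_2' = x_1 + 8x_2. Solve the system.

x_1(t) = -3C_1e^(5t) - 3C_2te^(5t) + C_2e^(5t), x_2(t) = C_1e^(5t) + C_2te^(5t)

Coefficient matrix A = [[2, -9], [1, 8]].
Characteristic polynomial det(A - λI) = λ^2 - 10λ + 25 = 0.
Single eigenvalue λ = 5 with algebraic multiplicity 2.
Eigenvector v = (-3,1); generalized eigenvector w with (A-λI)w=v is (1,0).
General solution: e^(5t)[C_1·v + C_2·(t·v + w)].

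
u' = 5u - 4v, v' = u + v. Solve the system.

u(t) = -2c_1e^(3t) - 2c_2te^(3t) - 3c_2e^(3t), v(t) = -c_1e^(3t) - c_2te^(3t) - c_2e^(3t)

Coefficient matrix A = [[5, -4], [1, 1]].
Characteristic polynomial det(A - λI) = λ^2 - 6λ + 9 = 0.
Single eigenvalue λ = 3 with algebraic multiplicity 2.
Eigenvector v = (-2,-1); generalized eigenvector w with (A-λI)w=v is (-3,-1).
General solution: e^(3t)[c_1·v + c_2·(t·v + w)].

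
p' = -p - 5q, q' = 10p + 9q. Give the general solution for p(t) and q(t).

Coefficient matrix A = [[-1, -5], [10, 9]].
Characteristic polynomial det(A - λI) = λ^2 - 8λ + 41 = 0.
Eigenvalues λ = 4 ± 5i (complex conjugate pair).
For λ=4+5i: an eigenvector is (0,1) - i(-1,1) = (0 + i, 1 - i).
A real fundamental pair from Re and Im of e^((4+5i)t)v: X_1 = e^(4t)(cos(5t)·(0,1) + sin(5t)·(-1,1)), X_2 = e^(4t)(sin(5t)·(0,1) - cos(5t)·(-1,1)).
General solution: c_1X_1 + c_2X_2.

p(t) = -c_1e^(4t)sin(5t) + c_2e^(4t)cos(5t), q(t) = c_1e^(4t)sin(5t) + c_1e^(4t)cos(5t) + c_2e^(4t)sin(5t) - c_2e^(4t)cos(5t)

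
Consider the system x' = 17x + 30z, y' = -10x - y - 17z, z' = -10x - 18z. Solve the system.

x(t) = -3C_1e^(-3t) - 2C_3e^(2t), y(t) = 2C_1e^(-3t) + C_2e^(-t) + C_3e^(2t), z(t) = 2C_1e^(-3t) + C_3e^(2t)

Coefficient matrix A = [[17, 0, 30], [-10, -1, -17], [-10, 0, -18]].
det(A - λI) = 0 gives eigenvalues λ = -3, -1, 2.
For λ=-3: eigenvector (-3,2,2).
For λ=-1: eigenvector (0,1,0).
For λ=2: eigenvector (-2,1,1).
General solution: C_1e^(-3t)(-3,2,2) + C_2e^(-t)(0,1,0) + C_3e^(2t)(-2,1,1).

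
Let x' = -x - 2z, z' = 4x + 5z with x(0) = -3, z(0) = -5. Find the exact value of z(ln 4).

-980

A = [[-1,-2],[4,5]]; eigenvalues λ = 1, 3.
Eigenvectors: (-1,1) for λ=1, (1,-2) for λ=3.
From the initial condition, c_1 = 11, c_2 = 8.
z(ln 4) = (11)(4^1)(1) + (8)(4^3)(-2) = -980.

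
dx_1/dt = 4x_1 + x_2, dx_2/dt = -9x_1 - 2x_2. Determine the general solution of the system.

Coefficient matrix A = [[4, 1], [-9, -2]].
Characteristic polynomial det(A - λI) = λ^2 - 2λ + 1 = 0.
Single eigenvalue λ = 1 with algebraic multiplicity 2.
Eigenvector v = (-1,3); generalized eigenvector w with (A-λI)w=v is (0,-1).
General solution: e^(t)[c_1·v + c_2·(t·v + w)].

x_1(t) = -c_1e^(t) - c_2te^(t), x_2(t) = 3c_1e^(t) + 3c_2te^(t) - c_2e^(t)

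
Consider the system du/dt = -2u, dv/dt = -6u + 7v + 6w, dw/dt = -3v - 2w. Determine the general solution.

u(t) = C_1e^(-2t), v(t) = -2C_2e^(4t) - C_3e^(t), w(t) = C_1e^(-2t) + C_2e^(4t) + C_3e^(t)

Coefficient matrix A = [[-2, 0, 0], [-6, 7, 6], [0, -3, -2]].
det(A - λI) = 0 gives eigenvalues λ = -2, 4, 1.
For λ=-2: eigenvector (1,0,1).
For λ=4: eigenvector (0,-2,1).
For λ=1: eigenvector (0,-1,1).
General solution: C_1e^(-2t)(1,0,1) + C_2e^(4t)(0,-2,1) + C_3e^(t)(0,-1,1).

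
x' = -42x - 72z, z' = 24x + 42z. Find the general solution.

Coefficient matrix A = [[-42, -72], [24, 42]].
Characteristic polynomial det(A - λI) = λ^2 - 36 = 0.
Eigenvalues λ = 6, -6.
For λ=6: (A-λI) row 1 is [-48, -72], so an eigenvector is (3, -2).
For λ=-6: (A-λI) row 1 is [-36, -72], so an eigenvector is (-2, 1).
General solution: c_1e^(6t)(3,-2) + c_2e^(-6t)(-2,1).

x(t) = 3c_1e^(6t) - 2c_2e^(-6t), z(t) = -2c_1e^(6t) + c_2e^(-6t)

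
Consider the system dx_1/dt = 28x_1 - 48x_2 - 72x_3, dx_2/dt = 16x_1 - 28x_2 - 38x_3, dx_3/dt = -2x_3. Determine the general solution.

x_1(t) = -3C_1e^(-4t) + 2C_2e^(4t) + 4C_3e^(-2t), x_2(t) = -2C_1e^(-4t) + C_2e^(4t) + C_3e^(-2t), x_3(t) = C_3e^(-2t)

Coefficient matrix A = [[28, -48, -72], [16, -28, -38], [0, 0, -2]].
det(A - λI) = 0 gives eigenvalues λ = -4, 4, -2.
For λ=-4: eigenvector (-3,-2,0).
For λ=4: eigenvector (2,1,0).
For λ=-2: eigenvector (4,1,1).
General solution: C_1e^(-4t)(-3,-2,0) + C_2e^(4t)(2,1,0) + C_3e^(-2t)(4,1,1).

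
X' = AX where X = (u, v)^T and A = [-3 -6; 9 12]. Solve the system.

Coefficient matrix A = [[-3, -6], [9, 12]].
Characteristic polynomial det(A - λI) = λ^2 - 9λ + 18 = 0.
Eigenvalues λ = 6, 3.
For λ=6: (A-λI) row 1 is [-9, -6], so an eigenvector is (2, -3).
For λ=3: (A-λI) row 1 is [-6, -6], so an eigenvector is (1, -1).
General solution: C_1e^(6t)(2,-3) + C_2e^(3t)(1,-1).

u(t) = 2C_1e^(6t) + C_2e^(3t), v(t) = -3C_1e^(6t) - C_2e^(3t)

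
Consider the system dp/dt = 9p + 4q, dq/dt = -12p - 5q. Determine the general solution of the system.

p(t) = -K_1e^(t) - 2K_2e^(3t), q(t) = 2K_1e^(t) + 3K_2e^(3t)

Coefficient matrix A = [[9, 4], [-12, -5]].
Characteristic polynomial det(A - λI) = λ^2 - 4λ + 3 = 0.
Eigenvalues λ = 1, 3.
For λ=1: (A-λI) row 1 is [8, 4], so an eigenvector is (-1, 2).
For λ=3: (A-λI) row 1 is [6, 4], so an eigenvector is (-2, 3).
General solution: K_1e^(t)(-1,2) + K_2e^(3t)(-2,3).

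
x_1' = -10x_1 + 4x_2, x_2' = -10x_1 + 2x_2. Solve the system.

Coefficient matrix A = [[-10, 4], [-10, 2]].
Characteristic polynomial det(A - λI) = λ^2 + 8λ + 20 = 0.
Eigenvalues λ = -4 ± 2i (complex conjugate pair).
For λ=-4+2i: an eigenvector is (1,1) - i(-1,-2) = (1 + i, 1 + 2i).
A real fundamental pair from Re and Im of e^((-4+2i)t)v: X_1 = e^(-4t)(cos(2t)·(1,1) + sin(2t)·(-1,-2)), X_2 = e^(-4t)(sin(2t)·(1,1) - cos(2t)·(-1,-2)).
General solution: K_1X_1 + K_2X_2.

x_1(t) = -K_1e^(-4t)sin(2t) + K_1e^(-4t)cos(2t) + K_2e^(-4t)sin(2t) + K_2e^(-4t)cos(2t), x_2(t) = -2K_1e^(-4t)sin(2t) + K_1e^(-4t)cos(2t) + K_2e^(-4t)sin(2t) + 2K_2e^(-4t)cos(2t)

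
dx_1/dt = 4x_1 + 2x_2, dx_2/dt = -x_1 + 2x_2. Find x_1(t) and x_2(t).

Coefficient matrix A = [[4, 2], [-1, 2]].
Characteristic polynomial det(A - λI) = λ^2 - 6λ + 10 = 0.
Eigenvalues λ = 3 ± i (complex conjugate pair).
For λ=3+i: an eigenvector is (-1,1) - i(1,0) = (-1 - i, 1).
A real fundamental pair from Re and Im of e^((3+i)t)v: X_1 = e^(3t)(cos(t)·(-1,1) + sin(t)·(1,0)), X_2 = e^(3t)(sin(t)·(-1,1) - cos(t)·(1,0)).
General solution: K_1X_1 + K_2X_2.

x_1(t) = K_1e^(3t)sin(t) - K_1e^(3t)cos(t) - K_2e^(3t)sin(t) - K_2e^(3t)cos(t), x_2(t) = K_1e^(3t)cos(t) + K_2e^(3t)sin(t)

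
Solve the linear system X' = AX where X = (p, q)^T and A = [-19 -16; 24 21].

Coefficient matrix A = [[-19, -16], [24, 21]].
Characteristic polynomial det(A - λI) = λ^2 - 2λ - 15 = 0.
Eigenvalues λ = 5, -3.
For λ=5: (A-λI) row 1 is [-24, -16], so an eigenvector is (2, -3).
For λ=-3: (A-λI) row 1 is [-16, -16], so an eigenvector is (1, -1).
General solution: C_1e^(5t)(2,-3) + C_2e^(-3t)(1,-1).

p(t) = 2C_1e^(5t) + C_2e^(-3t), q(t) = -3C_1e^(5t) - C_2e^(-3t)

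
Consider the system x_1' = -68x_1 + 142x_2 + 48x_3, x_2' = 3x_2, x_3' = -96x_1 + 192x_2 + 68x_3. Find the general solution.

Coefficient matrix A = [[-68, 142, 48], [0, 3, 0], [-96, 192, 68]].
det(A - λI) = 0 gives eigenvalues λ = -4, 3, 4.
For λ=-4: eigenvector (-3,0,-4).
For λ=3: eigenvector (2,1,0).
For λ=4: eigenvector (-2,0,-3).
General solution: K_1e^(-4t)(-3,0,-4) + K_2e^(3t)(2,1,0) + K_3e^(4t)(-2,0,-3).

x_1(t) = -3K_1e^(-4t) + 2K_2e^(3t) - 2K_3e^(4t), x_2(t) = K_2e^(3t), x_3(t) = -4K_1e^(-4t) - 3K_3e^(4t)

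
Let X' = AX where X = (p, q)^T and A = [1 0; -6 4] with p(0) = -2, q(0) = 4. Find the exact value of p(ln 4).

-8

A = [[1,0],[-6,4]]; eigenvalues λ = 1, 4.
Eigenvectors: (1,2) for λ=1, (0,1) for λ=4.
From the initial condition, c_1 = -2, c_2 = 8.
p(ln 4) = (-2)(4^1)(1) + (8)(4^4)(0) = -8.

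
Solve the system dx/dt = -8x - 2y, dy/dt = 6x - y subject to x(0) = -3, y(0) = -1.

x(t) = 11e^(-4t) - 14e^(-5t), y(t) = -22e^(-4t) + 21e^(-5t)

Coefficient matrix A = [[-8, -2], [6, -1]].
Characteristic polynomial det(A - λI) = λ^2 + 9λ + 20 = 0.
Eigenvalues λ = -5, -4.
For λ=-5: (A-λI) row 1 is [-3, -2], so an eigenvector is (-2, 3).
For λ=-4: (A-λI) row 1 is [-4, -2], so an eigenvector is (1, -2).
General solution: C_1e^(-5t)(-2,3) + C_2e^(-4t)(1,-2).
Applying x(0)=-3, y(0)=-1 gives C_1=7, C_2=11.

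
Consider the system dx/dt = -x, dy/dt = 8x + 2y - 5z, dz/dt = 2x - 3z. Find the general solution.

Coefficient matrix A = [[-1, 0, 0], [8, 2, -5], [2, 0, -3]].
det(A - λI) = 0 gives eigenvalues λ = -1, 2, -3.
For λ=-1: eigenvector (1,-1,1).
For λ=2: eigenvector (0,1,0).
For λ=-3: eigenvector (0,1,1).
General solution: c_1e^(-t)(1,-1,1) + c_2e^(2t)(0,1,0) + c_3e^(-3t)(0,1,1).

x(t) = c_1e^(-t), y(t) = -c_1e^(-t) + c_2e^(2t) + c_3e^(-3t), z(t) = c_1e^(-t) + c_3e^(-3t)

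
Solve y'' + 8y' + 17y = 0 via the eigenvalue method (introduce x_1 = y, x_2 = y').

Let x_1 = y, x_2 = y'. Then x_1' = x_2 and x_2' = -17x_1 - 8x_2.
A = [[0,1],[-17,-8]]; det(A-λI) = λ^2 + 8λ + 17.
Eigenvalues λ = -4 ± i.

y(t) = K_1e^(-4t)cos(t) + K_2e^(-4t)sin(t)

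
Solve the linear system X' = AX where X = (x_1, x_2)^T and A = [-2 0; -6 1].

x_1(t) = -C_2e^(-2t), x_2(t) = C_1e^(t) - 2C_2e^(-2t)

Coefficient matrix A = [[-2, 0], [-6, 1]].
Characteristic polynomial det(A - λI) = λ^2 + λ - 2 = 0.
Eigenvalues λ = 1, -2.
For λ=1: (A-λI) row 1 is [-3, 0], so an eigenvector is (0, 1).
For λ=-2: (A-λI) row 2 is [-6, 3], so an eigenvector is (-1, -2).
General solution: C_1e^(t)(0,1) + C_2e^(-2t)(-1,-2).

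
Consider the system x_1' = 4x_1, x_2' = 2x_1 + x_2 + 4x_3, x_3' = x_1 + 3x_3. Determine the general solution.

Coefficient matrix A = [[4, 0, 0], [2, 1, 4], [1, 0, 3]].
det(A - λI) = 0 gives eigenvalues λ = 4, 1, 3.
For λ=4: eigenvector (1,2,1).
For λ=1: eigenvector (0,1,0).
For λ=3: eigenvector (0,-2,-1).
General solution: c_1e^(4t)(1,2,1) + c_2e^(t)(0,1,0) + c_3e^(3t)(0,-2,-1).

x_1(t) = c_1e^(4t), x_2(t) = 2c_1e^(4t) + c_2e^(t) - 2c_3e^(3t), x_3(t) = c_1e^(4t) - c_3e^(3t)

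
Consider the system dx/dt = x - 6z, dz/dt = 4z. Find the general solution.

x(t) = -2C_1e^(4t) - C_2e^(t), z(t) = C_1e^(4t)

Coefficient matrix A = [[1, -6], [0, 4]].
Characteristic polynomial det(A - λI) = λ^2 - 5λ + 4 = 0.
Eigenvalues λ = 4, 1.
For λ=4: (A-λI) row 1 is [-3, -6], so an eigenvector is (-2, 1).
For λ=1: (A-λI) row 1 is [0, -6], so an eigenvector is (-1, 0).
General solution: C_1e^(4t)(-2,1) + C_2e^(t)(-1,0).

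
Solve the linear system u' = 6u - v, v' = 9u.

Coefficient matrix A = [[6, -1], [9, 0]].
Characteristic polynomial det(A - λI) = λ^2 - 6λ + 9 = 0.
Single eigenvalue λ = 3 with algebraic multiplicity 2.
Eigenvector v = (1,3); generalized eigenvector w with (A-λI)w=v is (0,-1).
General solution: e^(3t)[c_1·v + c_2·(t·v + w)].

u(t) = c_1e^(3t) + c_2te^(3t), v(t) = 3c_1e^(3t) + 3c_2te^(3t) - c_2e^(3t)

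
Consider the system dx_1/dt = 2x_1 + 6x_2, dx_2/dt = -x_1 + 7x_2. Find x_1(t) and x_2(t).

x_1(t) = -3c_1e^(4t) + 2c_2e^(5t), x_2(t) = -c_1e^(4t) + c_2e^(5t)

Coefficient matrix A = [[2, 6], [-1, 7]].
Characteristic polynomial det(A - λI) = λ^2 - 9λ + 20 = 0.
Eigenvalues λ = 4, 5.
For λ=4: (A-λI) row 1 is [-2, 6], so an eigenvector is (-3, -1).
For λ=5: (A-λI) row 1 is [-3, 6], so an eigenvector is (2, 1).
General solution: c_1e^(4t)(-3,-1) + c_2e^(5t)(2,1).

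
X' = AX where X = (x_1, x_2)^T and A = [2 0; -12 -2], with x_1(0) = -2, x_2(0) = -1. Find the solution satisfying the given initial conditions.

x_1(t) = -2e^(2t), x_2(t) = 6e^(2t) - 7e^(-2t)

Coefficient matrix A = [[2, 0], [-12, -2]].
Characteristic polynomial det(A - λI) = λ^2 - 4 = 0.
Eigenvalues λ = -2, 2.
For λ=-2: (A-λI) row 1 is [4, 0], so an eigenvector is (0, 1).
For λ=2: (A-λI) row 2 is [-12, -4], so an eigenvector is (1, -3).
General solution: c_1e^(-2t)(0,1) + c_2e^(2t)(1,-3).
Applying x_1(0)=-2, x_2(0)=-1 gives c_1=-7, c_2=-2.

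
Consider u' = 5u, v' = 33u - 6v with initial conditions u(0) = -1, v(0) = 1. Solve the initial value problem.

Coefficient matrix A = [[5, 0], [33, -6]].
Characteristic polynomial det(A - λI) = λ^2 + λ - 30 = 0.
Eigenvalues λ = 5, -6.
For λ=5: (A-λI) row 2 is [33, -11], so an eigenvector is (1, 3).
For λ=-6: (A-λI) row 1 is [11, 0], so an eigenvector is (0, -1).
General solution: C_1e^(5t)(1,3) + C_2e^(-6t)(0,-1).
Applying u(0)=-1, v(0)=1 gives C_1=-1, C_2=-4.

u(t) = -e^(5t), v(t) = -3e^(5t) + 4e^(-6t)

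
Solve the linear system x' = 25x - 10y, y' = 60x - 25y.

Coefficient matrix A = [[25, -10], [60, -25]].
Characteristic polynomial det(A - λI) = λ^2 - 25 = 0.
Eigenvalues λ = -5, 5.
For λ=-5: (A-λI) row 1 is [30, -10], so an eigenvector is (-1, -3).
For λ=5: (A-λI) row 1 is [20, -10], so an eigenvector is (-1, -2).
General solution: K_1e^(-5t)(-1,-3) + K_2e^(5t)(-1,-2).

x(t) = -K_1e^(-5t) - K_2e^(5t), y(t) = -3K_1e^(-5t) - 2K_2e^(5t)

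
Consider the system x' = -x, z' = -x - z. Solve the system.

x(t) = -K_2e^(-t), z(t) = K_1e^(-t) + K_2te^(-t) - 2K_2e^(-t)

Coefficient matrix A = [[-1, 0], [-1, -1]].
Characteristic polynomial det(A - λI) = λ^2 + 2λ + 1 = 0.
Single eigenvalue λ = -1 with algebraic multiplicity 2.
Eigenvector v = (0,1); generalized eigenvector w with (A-λI)w=v is (-1,-2).
General solution: e^(-t)[K_1·v + K_2·(t·v + w)].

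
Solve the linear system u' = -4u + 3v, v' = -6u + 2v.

u(t) = -K_1e^(-t)cos(3t) - K_2e^(-t)sin(3t), v(t) = K_1e^(-t)sin(3t) - K_1e^(-t)cos(3t) - K_2e^(-t)sin(3t) - K_2e^(-t)cos(3t)

Coefficient matrix A = [[-4, 3], [-6, 2]].
Characteristic polynomial det(A - λI) = λ^2 + 2λ + 10 = 0.
Eigenvalues λ = -1 ± 3i (complex conjugate pair).
For λ=-1+3i: an eigenvector is (-1,-1) - i(0,1) = (-1, -1 - i).
A real fundamental pair from Re and Im of e^((-1+3i)t)v: X_1 = e^(-t)(cos(3t)·(-1,-1) + sin(3t)·(0,1)), X_2 = e^(-t)(sin(3t)·(-1,-1) - cos(3t)·(0,1)).
General solution: K_1X_1 + K_2X_2.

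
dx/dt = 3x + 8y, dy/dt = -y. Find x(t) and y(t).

Coefficient matrix A = [[3, 8], [0, -1]].
Characteristic polynomial det(A - λI) = λ^2 - 2λ - 3 = 0.
Eigenvalues λ = 3, -1.
For λ=3: (A-λI) row 1 is [0, 8], so an eigenvector is (1, 0).
For λ=-1: (A-λI) row 1 is [4, 8], so an eigenvector is (-2, 1).
General solution: C_1e^(3t)(1,0) + C_2e^(-t)(-2,1).

x(t) = C_1e^(3t) - 2C_2e^(-t), y(t) = C_2e^(-t)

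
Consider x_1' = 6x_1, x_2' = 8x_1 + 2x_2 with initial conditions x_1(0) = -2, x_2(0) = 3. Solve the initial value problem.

Coefficient matrix A = [[6, 0], [8, 2]].
Characteristic polynomial det(A - λI) = λ^2 - 8λ + 12 = 0.
Eigenvalues λ = 6, 2.
For λ=6: (A-λI) row 2 is [8, -4], so an eigenvector is (-1, -2).
For λ=2: (A-λI) row 1 is [4, 0], so an eigenvector is (0, 1).
General solution: C_1e^(6t)(-1,-2) + C_2e^(2t)(0,1).
Applying x_1(0)=-2, x_2(0)=3 gives C_1=2, C_2=7.

x_1(t) = -2e^(6t), x_2(t) = -4e^(6t) + 7e^(2t)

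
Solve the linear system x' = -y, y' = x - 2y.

Coefficient matrix A = [[0, -1], [1, -2]].
Characteristic polynomial det(A - λI) = λ^2 + 2λ + 1 = 0.
Single eigenvalue λ = -1 with algebraic multiplicity 2.
Eigenvector v = (1,1); generalized eigenvector w with (A-λI)w=v is (3,2).
General solution: e^(-t)[C_1·v + C_2·(t·v + w)].

x(t) = C_1e^(-t) + C_2te^(-t) + 3C_2e^(-t), y(t) = C_1e^(-t) + C_2te^(-t) + 2C_2e^(-t)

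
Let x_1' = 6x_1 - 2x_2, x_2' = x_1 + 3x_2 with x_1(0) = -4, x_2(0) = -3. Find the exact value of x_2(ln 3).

A = [[6,-2],[1,3]]; eigenvalues λ = 4, 5.
Eigenvectors: (1,1) for λ=4, (-2,-1) for λ=5.
From the initial condition, c_1 = -2, c_2 = 1.
x_2(ln 3) = (-2)(3^4)(1) + (1)(3^5)(-1) = -405.

-405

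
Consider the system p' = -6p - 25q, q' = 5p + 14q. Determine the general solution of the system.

Coefficient matrix A = [[-6, -25], [5, 14]].
Characteristic polynomial det(A - λI) = λ^2 - 8λ + 41 = 0.
Eigenvalues λ = 4 ± 5i (complex conjugate pair).
For λ=4+5i: an eigenvector is (-2,1) - i(-1,0) = (-2 + i, 1).
A real fundamental pair from Re and Im of e^((4+5i)t)v: X_1 = e^(4t)(cos(5t)·(-2,1) + sin(5t)·(-1,0)), X_2 = e^(4t)(sin(5t)·(-2,1) - cos(5t)·(-1,0)).
General solution: K_1X_1 + K_2X_2.

p(t) = -K_1e^(4t)sin(5t) - 2K_1e^(4t)cos(5t) - 2K_2e^(4t)sin(5t) + K_2e^(4t)cos(5t), q(t) = K_1e^(4t)cos(5t) + K_2e^(4t)sin(5t)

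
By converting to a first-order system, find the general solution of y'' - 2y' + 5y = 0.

Let x_1 = y, x_2 = y'. Then x_1' = x_2 and x_2' = -5x_1 + 2x_2.
A = [[0,1],[-5,2]]; det(A-λI) = λ^2 - 2λ + 5.
Eigenvalues λ = 1 ± 2i.

y(t) = C_1e^(t)cos(2t) + C_2e^(t)sin(2t)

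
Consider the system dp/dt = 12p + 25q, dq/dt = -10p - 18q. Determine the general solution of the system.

Coefficient matrix A = [[12, 25], [-10, -18]].
Characteristic polynomial det(A - λI) = λ^2 + 6λ + 34 = 0.
Eigenvalues λ = -3 ± 5i (complex conjugate pair).
For λ=-3+5i: an eigenvector is (2,-1) - i(1,-1) = (2 - i, -1 + i).
A real fundamental pair from Re and Im of e^((-3+5i)t)v: X_1 = e^(-3t)(cos(5t)·(2,-1) + sin(5t)·(1,-1)), X_2 = e^(-3t)(sin(5t)·(2,-1) - cos(5t)·(1,-1)).
General solution: C_1X_1 + C_2X_2.

p(t) = C_1e^(-3t)sin(5t) + 2C_1e^(-3t)cos(5t) + 2C_2e^(-3t)sin(5t) - C_2e^(-3t)cos(5t), q(t) = -C_1e^(-3t)sin(5t) - C_1e^(-3t)cos(5t) - C_2e^(-3t)sin(5t) + C_2e^(-3t)cos(5t)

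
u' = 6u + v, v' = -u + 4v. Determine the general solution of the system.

u(t) = -C_1e^(5t) - C_2te^(5t), v(t) = C_1e^(5t) + C_2te^(5t) - C_2e^(5t)

Coefficient matrix A = [[6, 1], [-1, 4]].
Characteristic polynomial det(A - λI) = λ^2 - 10λ + 25 = 0.
Single eigenvalue λ = 5 with algebraic multiplicity 2.
Eigenvector v = (-1,1); generalized eigenvector w with (A-λI)w=v is (0,-1).
General solution: e^(5t)[C_1·v + C_2·(t·v + w)].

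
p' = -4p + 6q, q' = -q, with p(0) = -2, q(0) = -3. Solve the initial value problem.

Coefficient matrix A = [[-4, 6], [0, -1]].
Characteristic polynomial det(A - λI) = λ^2 + 5λ + 4 = 0.
Eigenvalues λ = -1, -4.
For λ=-1: (A-λI) row 1 is [-3, 6], so an eigenvector is (-2, -1).
For λ=-4: (A-λI) row 1 is [0, 6], so an eigenvector is (1, 0).
General solution: K_1e^(-t)(-2,-1) + K_2e^(-4t)(1,0).
Applying p(0)=-2, q(0)=-3 gives K_1=3, K_2=4.

p(t) = -6e^(-t) + 4e^(-4t), q(t) = -3e^(-t)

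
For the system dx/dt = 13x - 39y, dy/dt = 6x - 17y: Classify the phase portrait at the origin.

A = [[13,-39],[6,-17]]; det(A-λI) = λ^2 + 4λ + 13.
λ = -2 ± 3i: negative real part.

stable spiral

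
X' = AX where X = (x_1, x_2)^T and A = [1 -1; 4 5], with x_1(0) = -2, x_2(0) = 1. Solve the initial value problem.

Coefficient matrix A = [[1, -1], [4, 5]].
Characteristic polynomial det(A - λI) = λ^2 - 6λ + 9 = 0.
Single eigenvalue λ = 3 with algebraic multiplicity 2.
Eigenvector v = (-1,2); generalized eigenvector w with (A-λI)w=v is (0,1).
General solution: e^(3t)[C_1·v + C_2·(t·v + w)].
Applying x_1(0)=-2, x_2(0)=1 gives C_1=2, C_2=-3.

x_1(t) = 3te^(3t) - 2e^(3t), x_2(t) = -6te^(3t) + e^(3t)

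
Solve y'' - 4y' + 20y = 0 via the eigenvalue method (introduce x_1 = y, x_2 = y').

y(t) = K_1e^(2t)cos(4t) + K_2e^(2t)sin(4t)

Let x_1 = y, x_2 = y'. Then x_1' = x_2 and x_2' = -20x_1 + 4x_2.
A = [[0,1],[-20,4]]; det(A-λI) = λ^2 - 4λ + 20.
Eigenvalues λ = 2 ± 4i.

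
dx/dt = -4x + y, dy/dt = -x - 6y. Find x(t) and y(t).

x(t) = -K_1e^(-5t) - K_2te^(-5t) - 3K_2e^(-5t), y(t) = K_1e^(-5t) + K_2te^(-5t) + 2K_2e^(-5t)

Coefficient matrix A = [[-4, 1], [-1, -6]].
Characteristic polynomial det(A - λI) = λ^2 + 10λ + 25 = 0.
Single eigenvalue λ = -5 with algebraic multiplicity 2.
Eigenvector v = (-1,1); generalized eigenvector w with (A-λI)w=v is (-3,2).
General solution: e^(-5t)[K_1·v + K_2·(t·v + w)].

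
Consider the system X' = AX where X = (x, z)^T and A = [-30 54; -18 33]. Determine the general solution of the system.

Coefficient matrix A = [[-30, 54], [-18, 33]].
Characteristic polynomial det(A - λI) = λ^2 - 3λ - 18 = 0.
Eigenvalues λ = 6, -3.
For λ=6: (A-λI) row 1 is [-36, 54], so an eigenvector is (-3, -2).
For λ=-3: (A-λI) row 1 is [-27, 54], so an eigenvector is (-2, -1).
General solution: c_1e^(6t)(-3,-2) + c_2e^(-3t)(-2,-1).

x(t) = -3c_1e^(6t) - 2c_2e^(-3t), z(t) = -2c_1e^(6t) - c_2e^(-3t)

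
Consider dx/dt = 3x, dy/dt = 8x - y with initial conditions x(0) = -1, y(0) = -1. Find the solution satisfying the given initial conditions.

x(t) = -e^(3t), y(t) = -2e^(3t) + e^(-t)

Coefficient matrix A = [[3, 0], [8, -1]].
Characteristic polynomial det(A - λI) = λ^2 - 2λ - 3 = 0.
Eigenvalues λ = 3, -1.
For λ=3: (A-λI) row 2 is [8, -4], so an eigenvector is (1, 2).
For λ=-1: (A-λI) row 1 is [4, 0], so an eigenvector is (0, 1).
General solution: C_1e^(3t)(1,2) + C_2e^(-t)(0,1).
Applying x(0)=-1, y(0)=-1 gives C_1=-1, C_2=1.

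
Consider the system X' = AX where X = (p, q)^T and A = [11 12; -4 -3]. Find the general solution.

p(t) = -2K_1e^(5t) + 3K_2e^(3t), q(t) = K_1e^(5t) - 2K_2e^(3t)

Coefficient matrix A = [[11, 12], [-4, -3]].
Characteristic polynomial det(A - λI) = λ^2 - 8λ + 15 = 0.
Eigenvalues λ = 5, 3.
For λ=5: (A-λI) row 1 is [6, 12], so an eigenvector is (-2, 1).
For λ=3: (A-λI) row 1 is [8, 12], so an eigenvector is (3, -2).
General solution: K_1e^(5t)(-2,1) + K_2e^(3t)(3,-2).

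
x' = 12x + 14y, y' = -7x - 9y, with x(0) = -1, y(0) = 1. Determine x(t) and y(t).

x(t) = -e^(-2t), y(t) = e^(-2t)

Coefficient matrix A = [[12, 14], [-7, -9]].
Characteristic polynomial det(A - λI) = λ^2 - 3λ - 10 = 0.
Eigenvalues λ = -2, 5.
For λ=-2: (A-λI) row 1 is [14, 14], so an eigenvector is (-1, 1).
For λ=5: (A-λI) row 1 is [7, 14], so an eigenvector is (2, -1).
General solution: C_1e^(-2t)(-1,1) + C_2e^(5t)(2,-1).
Applying x(0)=-1, y(0)=1 gives C_1=1, C_2=0.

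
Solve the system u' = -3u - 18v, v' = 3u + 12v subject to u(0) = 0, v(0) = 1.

u(t) = -6e^(6t) + 6e^(3t), v(t) = 3e^(6t) - 2e^(3t)

Coefficient matrix A = [[-3, -18], [3, 12]].
Characteristic polynomial det(A - λI) = λ^2 - 9λ + 18 = 0.
Eigenvalues λ = 6, 3.
For λ=6: (A-λI) row 1 is [-9, -18], so an eigenvector is (-2, 1).
For λ=3: (A-λI) row 1 is [-6, -18], so an eigenvector is (-3, 1).
General solution: K_1e^(6t)(-2,1) + K_2e^(3t)(-3,1).
Applying u(0)=0, v(0)=1 gives K_1=3, K_2=-2.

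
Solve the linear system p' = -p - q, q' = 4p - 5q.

p(t) = -K_1e^(-3t) - K_2te^(-3t) - 2K_2e^(-3t), q(t) = -2K_1e^(-3t) - 2K_2te^(-3t) - 3K_2e^(-3t)

Coefficient matrix A = [[-1, -1], [4, -5]].
Characteristic polynomial det(A - λI) = λ^2 + 6λ + 9 = 0.
Single eigenvalue λ = -3 with algebraic multiplicity 2.
Eigenvector v = (-1,-2); generalized eigenvector w with (A-λI)w=v is (-2,-3).
General solution: e^(-3t)[K_1·v + K_2·(t·v + w)].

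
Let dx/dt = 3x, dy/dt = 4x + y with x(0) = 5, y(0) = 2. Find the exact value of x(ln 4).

320

A = [[3,0],[4,1]]; eigenvalues λ = 1, 3.
Eigenvectors: (0,-1) for λ=1, (-1,-2) for λ=3.
From the initial condition, c_1 = 8, c_2 = -5.
x(ln 4) = (8)(4^1)(0) + (-5)(4^3)(-1) = 320.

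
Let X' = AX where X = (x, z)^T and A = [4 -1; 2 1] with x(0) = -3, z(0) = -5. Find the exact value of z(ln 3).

-63

A = [[4,-1],[2,1]]; eigenvalues λ = 2, 3.
Eigenvectors: (1,2) for λ=2, (1,1) for λ=3.
From the initial condition, c_1 = -2, c_2 = -1.
z(ln 3) = (-2)(3^2)(2) + (-1)(3^3)(1) = -63.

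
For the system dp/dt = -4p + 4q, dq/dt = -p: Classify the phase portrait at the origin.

stable improper node

A = [[-4,4],[-1,0]]; det(A-λI) = λ^2 + 4λ + 4.
repeated λ = -2 with a single eigenvector.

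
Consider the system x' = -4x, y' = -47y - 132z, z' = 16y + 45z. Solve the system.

Coefficient matrix A = [[-4, 0, 0], [0, -47, -132], [0, 16, 45]].
det(A - λI) = 0 gives eigenvalues λ = -4, 1, -3.
For λ=-4: eigenvector (1,0,0).
For λ=1: eigenvector (0,-11,4).
For λ=-3: eigenvector (0,3,-1).
General solution: K_1e^(-4t)(1,0,0) + K_2e^(t)(0,-11,4) + K_3e^(-3t)(0,3,-1).

x(t) = K_1e^(-4t), y(t) = -11K_2e^(t) + 3K_3e^(-3t), z(t) = 4K_2e^(t) - K_3e^(-3t)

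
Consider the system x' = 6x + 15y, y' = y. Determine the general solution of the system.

Coefficient matrix A = [[6, 15], [0, 1]].
Characteristic polynomial det(A - λI) = λ^2 - 7λ + 6 = 0.
Eigenvalues λ = 6, 1.
For λ=6: (A-λI) row 1 is [0, 15], so an eigenvector is (1, 0).
For λ=1: (A-λI) row 1 is [5, 15], so an eigenvector is (-3, 1).
General solution: c_1e^(6t)(1,0) + c_2e^(t)(-3,1).

x(t) = c_1e^(6t) - 3c_2e^(t), y(t) = c_2e^(t)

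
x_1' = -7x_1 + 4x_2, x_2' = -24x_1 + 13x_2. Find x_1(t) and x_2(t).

x_1(t) = c_1e^(5t) + c_2e^(t), x_2(t) = 3c_1e^(5t) + 2c_2e^(t)

Coefficient matrix A = [[-7, 4], [-24, 13]].
Characteristic polynomial det(A - λI) = λ^2 - 6λ + 5 = 0.
Eigenvalues λ = 5, 1.
For λ=5: (A-λI) row 1 is [-12, 4], so an eigenvector is (1, 3).
For λ=1: (A-λI) row 1 is [-8, 4], so an eigenvector is (1, 2).
General solution: c_1e^(5t)(1,3) + c_2e^(t)(1,2).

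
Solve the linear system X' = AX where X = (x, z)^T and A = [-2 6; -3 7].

Coefficient matrix A = [[-2, 6], [-3, 7]].
Characteristic polynomial det(A - λI) = λ^2 - 5λ + 4 = 0.
Eigenvalues λ = 4, 1.
For λ=4: (A-λI) row 1 is [-6, 6], so an eigenvector is (-1, -1).
For λ=1: (A-λI) row 1 is [-3, 6], so an eigenvector is (2, 1).
General solution: C_1e^(4t)(-1,-1) + C_2e^(t)(2,1).

x(t) = -C_1e^(4t) + 2C_2e^(t), z(t) = -C_1e^(4t) + C_2e^(t)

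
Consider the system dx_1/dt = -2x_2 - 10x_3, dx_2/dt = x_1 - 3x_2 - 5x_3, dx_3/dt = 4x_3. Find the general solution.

Coefficient matrix A = [[0, -2, -10], [1, -3, -5], [0, 0, 4]].
det(A - λI) = 0 gives eigenvalues λ = -2, 4, -1.
For λ=-2: eigenvector (1,1,0).
For λ=4: eigenvector (-2,-1,1).
For λ=-1: eigenvector (-2,-1,0).
General solution: K_1e^(-2t)(1,1,0) + K_2e^(4t)(-2,-1,1) + K_3e^(-t)(-2,-1,0).

x_1(t) = K_1e^(-2t) - 2K_2e^(4t) - 2K_3e^(-t), x_2(t) = K_1e^(-2t) - K_2e^(4t) - K_3e^(-t), x_3(t) = K_2e^(4t)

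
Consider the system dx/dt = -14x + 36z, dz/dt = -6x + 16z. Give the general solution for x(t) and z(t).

Coefficient matrix A = [[-14, 36], [-6, 16]].
Characteristic polynomial det(A - λI) = λ^2 - 2λ - 8 = 0.
Eigenvalues λ = -2, 4.
For λ=-2: (A-λI) row 1 is [-12, 36], so an eigenvector is (3, 1).
For λ=4: (A-λI) row 1 is [-18, 36], so an eigenvector is (-2, -1).
General solution: K_1e^(-2t)(3,1) + K_2e^(4t)(-2,-1).

x(t) = 3K_1e^(-2t) - 2K_2e^(4t), z(t) = K_1e^(-2t) - K_2e^(4t)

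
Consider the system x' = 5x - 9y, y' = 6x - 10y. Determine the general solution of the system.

Coefficient matrix A = [[5, -9], [6, -10]].
Characteristic polynomial det(A - λI) = λ^2 + 5λ + 4 = 0.
Eigenvalues λ = -4, -1.
For λ=-4: (A-λI) row 1 is [9, -9], so an eigenvector is (1, 1).
For λ=-1: (A-λI) row 1 is [6, -9], so an eigenvector is (-3, -2).
General solution: c_1e^(-4t)(1,1) + c_2e^(-t)(-3,-2).

x(t) = c_1e^(-4t) - 3c_2e^(-t), y(t) = c_1e^(-4t) - 2c_2e^(-t)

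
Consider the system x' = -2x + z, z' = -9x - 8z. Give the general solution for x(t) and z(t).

Coefficient matrix A = [[-2, 1], [-9, -8]].
Characteristic polynomial det(A - λI) = λ^2 + 10λ + 25 = 0.
Single eigenvalue λ = -5 with algebraic multiplicity 2.
Eigenvector v = (1,-3); generalized eigenvector w with (A-λI)w=v is (1,-2).
General solution: e^(-5t)[c_1·v + c_2·(t·v + w)].

x(t) = c_1e^(-5t) + c_2te^(-5t) + c_2e^(-5t), z(t) = -3c_1e^(-5t) - 3c_2te^(-5t) - 2c_2e^(-5t)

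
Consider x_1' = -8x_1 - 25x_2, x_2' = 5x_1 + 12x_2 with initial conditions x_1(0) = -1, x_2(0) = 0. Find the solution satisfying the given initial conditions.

Coefficient matrix A = [[-8, -25], [5, 12]].
Characteristic polynomial det(A - λI) = λ^2 - 4λ + 29 = 0.
Eigenvalues λ = 2 ± 5i (complex conjugate pair).
For λ=2+5i: an eigenvector is (-2,1) - i(-1,0) = (-2 + i, 1).
A real fundamental pair from Re and Im of e^((2+5i)t)v: X_1 = e^(2t)(cos(5t)·(-2,1) + sin(5t)·(-1,0)), X_2 = e^(2t)(sin(5t)·(-2,1) - cos(5t)·(-1,0)).
General solution: C_1X_1 + C_2X_2.
Applying x_1(0)=-1, x_2(0)=0 gives C_1=0, C_2=-1.

x_1(t) = 2e^(2t)sin(5t) - e^(2t)cos(5t), x_2(t) = -e^(2t)sin(5t)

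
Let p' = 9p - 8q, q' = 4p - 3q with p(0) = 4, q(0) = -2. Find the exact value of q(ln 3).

A = [[9,-8],[4,-3]]; eigenvalues λ = 5, 1.
Eigenvectors: (2,1) for λ=5, (1,1) for λ=1.
From the initial condition, c_1 = 6, c_2 = -8.
q(ln 3) = (6)(3^5)(1) + (-8)(3^1)(1) = 1434.

1434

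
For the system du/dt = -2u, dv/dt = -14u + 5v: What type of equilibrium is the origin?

A = [[-2,0],[-14,5]]; det(A-λI) = λ^2 - 3λ - 10.
λ = -2, 5: opposite signs.

saddle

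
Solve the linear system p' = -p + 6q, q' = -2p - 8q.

p(t) = -2K_1e^(-4t) - 3K_2e^(-5t), q(t) = K_1e^(-4t) + 2K_2e^(-5t)

Coefficient matrix A = [[-1, 6], [-2, -8]].
Characteristic polynomial det(A - λI) = λ^2 + 9λ + 20 = 0.
Eigenvalues λ = -4, -5.
For λ=-4: (A-λI) row 1 is [3, 6], so an eigenvector is (-2, 1).
For λ=-5: (A-λI) row 1 is [4, 6], so an eigenvector is (-3, 2).
General solution: K_1e^(-4t)(-2,1) + K_2e^(-5t)(-3,2).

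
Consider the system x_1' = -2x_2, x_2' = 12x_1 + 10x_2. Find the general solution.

Coefficient matrix A = [[0, -2], [12, 10]].
Characteristic polynomial det(A - λI) = λ^2 - 10λ + 24 = 0.
Eigenvalues λ = 6, 4.
For λ=6: (A-λI) row 1 is [-6, -2], so an eigenvector is (-1, 3).
For λ=4: (A-λI) row 1 is [-4, -2], so an eigenvector is (1, -2).
General solution: C_1e^(6t)(-1,3) + C_2e^(4t)(1,-2).

x_1(t) = -C_1e^(6t) + C_2e^(4t), x_2(t) = 3C_1e^(6t) - 2C_2e^(4t)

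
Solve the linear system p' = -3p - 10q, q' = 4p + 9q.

Coefficient matrix A = [[-3, -10], [4, 9]].
Characteristic polynomial det(A - λI) = λ^2 - 6λ + 13 = 0.
Eigenvalues λ = 3 ± 2i (complex conjugate pair).
For λ=3+2i: an eigenvector is (-1,1) - i(-2,1) = (-1 + 2i, 1 - i).
A real fundamental pair from Re and Im of e^((3+2i)t)v: X_1 = e^(3t)(cos(2t)·(-1,1) + sin(2t)·(-2,1)), X_2 = e^(3t)(sin(2t)·(-1,1) - cos(2t)·(-2,1)).
General solution: C_1X_1 + C_2X_2.

p(t) = -2C_1e^(3t)sin(2t) - C_1e^(3t)cos(2t) - C_2e^(3t)sin(2t) + 2C_2e^(3t)cos(2t), q(t) = C_1e^(3t)sin(2t) + C_1e^(3t)cos(2t) + C_2e^(3t)sin(2t) - C_2e^(3t)cos(2t)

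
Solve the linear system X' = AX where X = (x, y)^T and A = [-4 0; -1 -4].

x(t) = -C_2e^(-4t), y(t) = C_1e^(-4t) + C_2te^(-4t)

Coefficient matrix A = [[-4, 0], [-1, -4]].
Characteristic polynomial det(A - λI) = λ^2 + 8λ + 16 = 0.
Single eigenvalue λ = -4 with algebraic multiplicity 2.
Eigenvector v = (0,1); generalized eigenvector w with (A-λI)w=v is (-1,0).
General solution: e^(-4t)[C_1·v + C_2·(t·v + w)].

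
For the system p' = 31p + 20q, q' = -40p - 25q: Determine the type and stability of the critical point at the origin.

unstable spiral

A = [[31,20],[-40,-25]]; det(A-λI) = λ^2 - 6λ + 25.
λ = 3 ± 4i: positive real part.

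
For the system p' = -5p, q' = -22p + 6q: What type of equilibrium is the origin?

saddle

A = [[-5,0],[-22,6]]; det(A-λI) = λ^2 - λ - 30.
λ = 6, -5: opposite signs.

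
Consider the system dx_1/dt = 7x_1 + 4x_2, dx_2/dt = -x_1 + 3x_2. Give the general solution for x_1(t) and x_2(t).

x_1(t) = 2K_1e^(5t) + 2K_2te^(5t) + 3K_2e^(5t), x_2(t) = -K_1e^(5t) - K_2te^(5t) - K_2e^(5t)

Coefficient matrix A = [[7, 4], [-1, 3]].
Characteristic polynomial det(A - λI) = λ^2 - 10λ + 25 = 0.
Single eigenvalue λ = 5 with algebraic multiplicity 2.
Eigenvector v = (2,-1); generalized eigenvector w with (A-λI)w=v is (3,-1).
General solution: e^(5t)[K_1·v + K_2·(t·v + w)].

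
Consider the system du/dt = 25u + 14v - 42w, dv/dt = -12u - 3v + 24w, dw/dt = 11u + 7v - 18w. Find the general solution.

u(t) = 7c_1e^(3t) - 2c_2e^(-3t) + 2c_3e^(4t), v(t) = -2c_1e^(3t) + c_2e^(-3t), w(t) = 3c_1e^(3t) - c_2e^(-3t) + c_3e^(4t)

Coefficient matrix A = [[25, 14, -42], [-12, -3, 24], [11, 7, -18]].
det(A - λI) = 0 gives eigenvalues λ = 3, -3, 4.
For λ=3: eigenvector (7,-2,3).
For λ=-3: eigenvector (-2,1,-1).
For λ=4: eigenvector (2,0,1).
General solution: c_1e^(3t)(7,-2,3) + c_2e^(-3t)(-2,1,-1) + c_3e^(4t)(2,0,1).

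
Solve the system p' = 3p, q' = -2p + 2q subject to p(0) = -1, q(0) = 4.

p(t) = -e^(3t), q(t) = 2e^(3t) + 2e^(2t)

Coefficient matrix A = [[3, 0], [-2, 2]].
Characteristic polynomial det(A - λI) = λ^2 - 5λ + 6 = 0.
Eigenvalues λ = 2, 3.
For λ=2: (A-λI) row 1 is [1, 0], so an eigenvector is (0, 1).
For λ=3: (A-λI) row 2 is [-2, -1], so an eigenvector is (-1, 2).
General solution: K_1e^(2t)(0,1) + K_2e^(3t)(-1,2).
Applying p(0)=-1, q(0)=4 gives K_1=2, K_2=1.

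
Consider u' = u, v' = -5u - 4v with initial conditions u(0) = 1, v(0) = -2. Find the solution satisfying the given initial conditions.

Coefficient matrix A = [[1, 0], [-5, -4]].
Characteristic polynomial det(A - λI) = λ^2 + 3λ - 4 = 0.
Eigenvalues λ = -4, 1.
For λ=-4: (A-λI) row 1 is [5, 0], so an eigenvector is (0, 1).
For λ=1: (A-λI) row 2 is [-5, -5], so an eigenvector is (-1, 1).
General solution: c_1e^(-4t)(0,1) + c_2e^(t)(-1,1).
Applying u(0)=1, v(0)=-2 gives c_1=-1, c_2=-1.

u(t) = e^(t), v(t) = -e^(t) - e^(-4t)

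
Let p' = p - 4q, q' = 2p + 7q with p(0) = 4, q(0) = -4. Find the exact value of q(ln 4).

-4096

A = [[1,-4],[2,7]]; eigenvalues λ = 5, 3.
Eigenvectors: (-1,1) for λ=5, (-2,1) for λ=3.
From the initial condition, c_1 = -4, c_2 = 0.
q(ln 4) = (-4)(4^5)(1) + (0)(4^3)(1) = -4096.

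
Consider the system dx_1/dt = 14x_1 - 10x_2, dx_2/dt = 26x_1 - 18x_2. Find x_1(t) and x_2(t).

Coefficient matrix A = [[14, -10], [26, -18]].
Characteristic polynomial det(A - λI) = λ^2 + 4λ + 8 = 0.
Eigenvalues λ = -2 ± 2i (complex conjugate pair).
For λ=-2+2i: an eigenvector is (-2,-3) - i(-1,-2) = (-2 + i, -3 + 2i).
A real fundamental pair from Re and Im of e^((-2+2i)t)v: X_1 = e^(-2t)(cos(2t)·(-2,-3) + sin(2t)·(-1,-2)), X_2 = e^(-2t)(sin(2t)·(-2,-3) - cos(2t)·(-1,-2)).
General solution: K_1X_1 + K_2X_2.

x_1(t) = -K_1e^(-2t)sin(2t) - 2K_1e^(-2t)cos(2t) - 2K_2e^(-2t)sin(2t) + K_2e^(-2t)cos(2t), x_2(t) = -2K_1e^(-2t)sin(2t) - 3K_1e^(-2t)cos(2t) - 3K_2e^(-2t)sin(2t) + 2K_2e^(-2t)cos(2t)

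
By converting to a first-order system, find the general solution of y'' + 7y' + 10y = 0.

y(t) = c_1e^(-2t) + c_2e^(-5t)

Let x_1 = y, x_2 = y'. Then x_1' = x_2 and x_2' = -10x_1 - 7x_2.
A = [[0,1],[-10,-7]]; det(A-λI) = λ^2 + 7λ + 10.
Eigenvalues λ = -2, -5 with eigenvectors (1,-2), (1,-5).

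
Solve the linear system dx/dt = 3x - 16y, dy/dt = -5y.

Coefficient matrix A = [[3, -16], [0, -5]].
Characteristic polynomial det(A - λI) = λ^2 + 2λ - 15 = 0.
Eigenvalues λ = 3, -5.
For λ=3: (A-λI) row 1 is [0, -16], so an eigenvector is (1, 0).
For λ=-5: (A-λI) row 1 is [8, -16], so an eigenvector is (2, 1).
General solution: K_1e^(3t)(1,0) + K_2e^(-5t)(2,1).

x(t) = K_1e^(3t) + 2K_2e^(-5t), y(t) = K_2e^(-5t)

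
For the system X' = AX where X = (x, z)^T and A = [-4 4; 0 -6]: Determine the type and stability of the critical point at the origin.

stable node

A = [[-4,4],[0,-6]]; det(A-λI) = λ^2 + 10λ + 24.
λ = -6, -4: both negative.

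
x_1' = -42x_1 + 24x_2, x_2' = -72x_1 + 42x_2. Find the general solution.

x_1(t) = -2C_1e^(-6t) + C_2e^(6t), x_2(t) = -3C_1e^(-6t) + 2C_2e^(6t)

Coefficient matrix A = [[-42, 24], [-72, 42]].
Characteristic polynomial det(A - λI) = λ^2 - 36 = 0.
Eigenvalues λ = -6, 6.
For λ=-6: (A-λI) row 1 is [-36, 24], so an eigenvector is (-2, -3).
For λ=6: (A-λI) row 1 is [-48, 24], so an eigenvector is (1, 2).
General solution: C_1e^(-6t)(-2,-3) + C_2e^(6t)(1,2).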